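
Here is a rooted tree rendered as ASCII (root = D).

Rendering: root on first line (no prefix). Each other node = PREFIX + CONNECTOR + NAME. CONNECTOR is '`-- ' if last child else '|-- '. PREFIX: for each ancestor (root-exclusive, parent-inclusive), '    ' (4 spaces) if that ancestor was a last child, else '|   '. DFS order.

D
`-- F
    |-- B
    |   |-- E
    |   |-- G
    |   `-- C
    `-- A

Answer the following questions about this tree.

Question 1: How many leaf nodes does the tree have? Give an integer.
Answer: 4

Derivation:
Leaves (nodes with no children): A, C, E, G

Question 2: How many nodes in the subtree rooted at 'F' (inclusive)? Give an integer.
Subtree rooted at F contains: A, B, C, E, F, G
Count = 6

Answer: 6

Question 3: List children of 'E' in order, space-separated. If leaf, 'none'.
Node E's children (from adjacency): (leaf)

Answer: none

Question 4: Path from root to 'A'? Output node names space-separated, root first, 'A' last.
Answer: D F A

Derivation:
Walk down from root: D -> F -> A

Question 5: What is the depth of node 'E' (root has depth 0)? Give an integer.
Path from root to E: D -> F -> B -> E
Depth = number of edges = 3

Answer: 3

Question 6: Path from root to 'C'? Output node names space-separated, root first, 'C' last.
Walk down from root: D -> F -> B -> C

Answer: D F B C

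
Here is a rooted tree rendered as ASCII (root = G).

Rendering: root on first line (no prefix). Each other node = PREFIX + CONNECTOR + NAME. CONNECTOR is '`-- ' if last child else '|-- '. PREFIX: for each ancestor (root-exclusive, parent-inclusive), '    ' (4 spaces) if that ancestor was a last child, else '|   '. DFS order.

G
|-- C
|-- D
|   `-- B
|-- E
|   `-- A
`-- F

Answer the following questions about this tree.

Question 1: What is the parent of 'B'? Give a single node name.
Answer: D

Derivation:
Scan adjacency: B appears as child of D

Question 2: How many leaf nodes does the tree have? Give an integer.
Answer: 4

Derivation:
Leaves (nodes with no children): A, B, C, F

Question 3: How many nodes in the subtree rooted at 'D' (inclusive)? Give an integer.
Subtree rooted at D contains: B, D
Count = 2

Answer: 2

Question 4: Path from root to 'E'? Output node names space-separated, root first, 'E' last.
Walk down from root: G -> E

Answer: G E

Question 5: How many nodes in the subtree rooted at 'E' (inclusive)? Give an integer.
Subtree rooted at E contains: A, E
Count = 2

Answer: 2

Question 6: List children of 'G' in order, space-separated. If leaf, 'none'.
Node G's children (from adjacency): C, D, E, F

Answer: C D E F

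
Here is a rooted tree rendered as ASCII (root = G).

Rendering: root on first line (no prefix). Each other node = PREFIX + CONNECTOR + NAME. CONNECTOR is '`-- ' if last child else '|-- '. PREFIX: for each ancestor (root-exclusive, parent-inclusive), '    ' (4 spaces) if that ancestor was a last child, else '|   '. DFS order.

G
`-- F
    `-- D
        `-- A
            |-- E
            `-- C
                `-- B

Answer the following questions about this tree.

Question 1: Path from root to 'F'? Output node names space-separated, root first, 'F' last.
Walk down from root: G -> F

Answer: G F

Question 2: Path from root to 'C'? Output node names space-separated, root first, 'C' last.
Walk down from root: G -> F -> D -> A -> C

Answer: G F D A C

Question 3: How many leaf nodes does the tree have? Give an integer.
Leaves (nodes with no children): B, E

Answer: 2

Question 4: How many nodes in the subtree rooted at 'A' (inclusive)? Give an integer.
Subtree rooted at A contains: A, B, C, E
Count = 4

Answer: 4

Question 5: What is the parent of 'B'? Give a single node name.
Scan adjacency: B appears as child of C

Answer: C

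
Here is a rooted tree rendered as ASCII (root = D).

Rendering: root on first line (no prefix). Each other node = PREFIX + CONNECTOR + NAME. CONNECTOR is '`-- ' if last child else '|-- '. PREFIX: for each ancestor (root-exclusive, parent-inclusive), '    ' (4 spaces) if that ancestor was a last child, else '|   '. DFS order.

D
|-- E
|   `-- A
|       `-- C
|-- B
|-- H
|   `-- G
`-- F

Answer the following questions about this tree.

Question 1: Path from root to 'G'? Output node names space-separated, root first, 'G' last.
Answer: D H G

Derivation:
Walk down from root: D -> H -> G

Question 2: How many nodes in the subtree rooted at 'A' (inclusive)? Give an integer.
Subtree rooted at A contains: A, C
Count = 2

Answer: 2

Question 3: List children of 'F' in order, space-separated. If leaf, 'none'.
Node F's children (from adjacency): (leaf)

Answer: none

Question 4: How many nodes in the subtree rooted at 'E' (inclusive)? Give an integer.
Subtree rooted at E contains: A, C, E
Count = 3

Answer: 3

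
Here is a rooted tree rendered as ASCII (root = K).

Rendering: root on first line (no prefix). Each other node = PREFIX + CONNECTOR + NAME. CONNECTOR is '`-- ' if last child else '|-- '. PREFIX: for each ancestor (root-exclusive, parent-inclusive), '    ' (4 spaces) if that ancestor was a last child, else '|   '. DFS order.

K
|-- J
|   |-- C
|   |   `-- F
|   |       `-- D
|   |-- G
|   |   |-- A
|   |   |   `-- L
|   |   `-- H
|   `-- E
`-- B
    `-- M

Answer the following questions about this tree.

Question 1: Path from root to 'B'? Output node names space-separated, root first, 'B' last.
Answer: K B

Derivation:
Walk down from root: K -> B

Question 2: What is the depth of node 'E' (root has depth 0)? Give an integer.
Answer: 2

Derivation:
Path from root to E: K -> J -> E
Depth = number of edges = 2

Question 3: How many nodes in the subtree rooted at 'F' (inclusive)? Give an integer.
Subtree rooted at F contains: D, F
Count = 2

Answer: 2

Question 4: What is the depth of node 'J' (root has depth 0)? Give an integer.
Answer: 1

Derivation:
Path from root to J: K -> J
Depth = number of edges = 1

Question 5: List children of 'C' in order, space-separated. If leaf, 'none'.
Node C's children (from adjacency): F

Answer: F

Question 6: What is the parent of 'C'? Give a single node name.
Scan adjacency: C appears as child of J

Answer: J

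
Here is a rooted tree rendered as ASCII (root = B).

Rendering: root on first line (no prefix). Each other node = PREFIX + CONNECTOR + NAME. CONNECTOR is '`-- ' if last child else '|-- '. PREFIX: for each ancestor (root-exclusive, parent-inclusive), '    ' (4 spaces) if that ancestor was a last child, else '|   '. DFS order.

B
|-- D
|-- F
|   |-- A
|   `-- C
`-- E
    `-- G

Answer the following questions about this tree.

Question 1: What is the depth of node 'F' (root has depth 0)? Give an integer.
Path from root to F: B -> F
Depth = number of edges = 1

Answer: 1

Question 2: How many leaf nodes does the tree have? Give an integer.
Answer: 4

Derivation:
Leaves (nodes with no children): A, C, D, G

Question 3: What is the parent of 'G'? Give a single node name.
Answer: E

Derivation:
Scan adjacency: G appears as child of E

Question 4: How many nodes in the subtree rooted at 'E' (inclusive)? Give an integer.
Subtree rooted at E contains: E, G
Count = 2

Answer: 2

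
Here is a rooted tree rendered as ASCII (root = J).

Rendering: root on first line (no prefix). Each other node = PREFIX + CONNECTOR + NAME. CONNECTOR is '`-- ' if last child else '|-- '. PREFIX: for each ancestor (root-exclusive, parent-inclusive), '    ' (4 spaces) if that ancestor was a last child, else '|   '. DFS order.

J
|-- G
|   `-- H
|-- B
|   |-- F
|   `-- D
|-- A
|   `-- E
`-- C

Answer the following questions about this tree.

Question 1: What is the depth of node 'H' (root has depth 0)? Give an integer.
Answer: 2

Derivation:
Path from root to H: J -> G -> H
Depth = number of edges = 2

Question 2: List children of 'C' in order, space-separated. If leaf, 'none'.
Node C's children (from adjacency): (leaf)

Answer: none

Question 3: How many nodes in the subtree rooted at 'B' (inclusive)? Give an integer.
Answer: 3

Derivation:
Subtree rooted at B contains: B, D, F
Count = 3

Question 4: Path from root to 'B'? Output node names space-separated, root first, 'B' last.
Walk down from root: J -> B

Answer: J B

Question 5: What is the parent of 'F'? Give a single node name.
Answer: B

Derivation:
Scan adjacency: F appears as child of B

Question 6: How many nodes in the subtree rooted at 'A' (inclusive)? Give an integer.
Subtree rooted at A contains: A, E
Count = 2

Answer: 2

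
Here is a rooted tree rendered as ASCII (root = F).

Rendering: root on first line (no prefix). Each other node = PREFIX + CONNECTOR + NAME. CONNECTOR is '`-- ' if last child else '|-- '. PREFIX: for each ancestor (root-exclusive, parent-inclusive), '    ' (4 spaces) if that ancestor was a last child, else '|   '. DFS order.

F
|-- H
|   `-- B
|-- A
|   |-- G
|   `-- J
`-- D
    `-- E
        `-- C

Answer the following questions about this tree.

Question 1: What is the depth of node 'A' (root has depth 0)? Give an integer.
Answer: 1

Derivation:
Path from root to A: F -> A
Depth = number of edges = 1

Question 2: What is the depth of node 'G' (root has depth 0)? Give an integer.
Answer: 2

Derivation:
Path from root to G: F -> A -> G
Depth = number of edges = 2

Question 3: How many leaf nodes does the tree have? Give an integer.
Leaves (nodes with no children): B, C, G, J

Answer: 4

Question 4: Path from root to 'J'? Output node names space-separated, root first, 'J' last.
Walk down from root: F -> A -> J

Answer: F A J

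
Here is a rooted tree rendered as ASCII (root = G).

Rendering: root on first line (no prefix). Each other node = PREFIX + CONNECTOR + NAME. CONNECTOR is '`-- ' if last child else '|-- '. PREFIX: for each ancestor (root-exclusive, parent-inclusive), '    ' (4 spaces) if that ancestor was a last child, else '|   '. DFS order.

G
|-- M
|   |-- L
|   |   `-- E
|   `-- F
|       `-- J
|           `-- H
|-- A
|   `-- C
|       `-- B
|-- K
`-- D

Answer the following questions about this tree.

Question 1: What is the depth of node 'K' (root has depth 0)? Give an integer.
Answer: 1

Derivation:
Path from root to K: G -> K
Depth = number of edges = 1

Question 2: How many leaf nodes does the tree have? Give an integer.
Leaves (nodes with no children): B, D, E, H, K

Answer: 5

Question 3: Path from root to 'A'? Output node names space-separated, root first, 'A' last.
Walk down from root: G -> A

Answer: G A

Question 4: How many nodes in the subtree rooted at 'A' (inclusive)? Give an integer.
Answer: 3

Derivation:
Subtree rooted at A contains: A, B, C
Count = 3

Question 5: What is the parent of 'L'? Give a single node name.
Scan adjacency: L appears as child of M

Answer: M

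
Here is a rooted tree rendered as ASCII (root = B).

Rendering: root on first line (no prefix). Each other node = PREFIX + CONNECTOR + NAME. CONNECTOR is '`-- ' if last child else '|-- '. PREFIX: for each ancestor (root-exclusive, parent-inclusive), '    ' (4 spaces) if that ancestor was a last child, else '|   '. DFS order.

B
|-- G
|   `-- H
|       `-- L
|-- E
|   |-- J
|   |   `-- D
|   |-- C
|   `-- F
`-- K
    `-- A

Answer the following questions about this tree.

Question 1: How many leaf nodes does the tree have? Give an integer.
Answer: 5

Derivation:
Leaves (nodes with no children): A, C, D, F, L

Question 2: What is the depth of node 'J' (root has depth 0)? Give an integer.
Path from root to J: B -> E -> J
Depth = number of edges = 2

Answer: 2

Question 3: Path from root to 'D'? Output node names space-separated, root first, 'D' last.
Walk down from root: B -> E -> J -> D

Answer: B E J D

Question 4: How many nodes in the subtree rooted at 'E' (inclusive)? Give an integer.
Answer: 5

Derivation:
Subtree rooted at E contains: C, D, E, F, J
Count = 5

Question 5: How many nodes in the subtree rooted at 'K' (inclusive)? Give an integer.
Answer: 2

Derivation:
Subtree rooted at K contains: A, K
Count = 2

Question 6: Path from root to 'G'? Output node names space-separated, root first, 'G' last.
Walk down from root: B -> G

Answer: B G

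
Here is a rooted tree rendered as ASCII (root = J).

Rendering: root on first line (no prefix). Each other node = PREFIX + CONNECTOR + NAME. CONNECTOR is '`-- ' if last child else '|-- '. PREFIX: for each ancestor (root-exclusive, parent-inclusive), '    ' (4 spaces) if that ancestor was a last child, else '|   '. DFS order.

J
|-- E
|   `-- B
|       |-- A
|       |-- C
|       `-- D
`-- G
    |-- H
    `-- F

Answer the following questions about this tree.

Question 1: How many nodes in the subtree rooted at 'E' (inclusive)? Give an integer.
Subtree rooted at E contains: A, B, C, D, E
Count = 5

Answer: 5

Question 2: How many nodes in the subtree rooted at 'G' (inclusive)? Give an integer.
Answer: 3

Derivation:
Subtree rooted at G contains: F, G, H
Count = 3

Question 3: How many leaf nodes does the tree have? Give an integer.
Answer: 5

Derivation:
Leaves (nodes with no children): A, C, D, F, H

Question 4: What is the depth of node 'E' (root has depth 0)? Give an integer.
Path from root to E: J -> E
Depth = number of edges = 1

Answer: 1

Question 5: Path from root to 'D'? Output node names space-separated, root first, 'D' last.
Answer: J E B D

Derivation:
Walk down from root: J -> E -> B -> D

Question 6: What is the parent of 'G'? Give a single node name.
Scan adjacency: G appears as child of J

Answer: J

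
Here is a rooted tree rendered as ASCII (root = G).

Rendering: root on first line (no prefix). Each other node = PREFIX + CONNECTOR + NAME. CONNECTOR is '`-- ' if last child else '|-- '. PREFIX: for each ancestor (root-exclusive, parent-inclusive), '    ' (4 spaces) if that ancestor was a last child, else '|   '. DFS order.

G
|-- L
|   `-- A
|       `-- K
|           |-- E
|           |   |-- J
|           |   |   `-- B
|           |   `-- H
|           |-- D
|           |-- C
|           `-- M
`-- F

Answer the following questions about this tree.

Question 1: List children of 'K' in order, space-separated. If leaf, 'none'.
Answer: E D C M

Derivation:
Node K's children (from adjacency): E, D, C, M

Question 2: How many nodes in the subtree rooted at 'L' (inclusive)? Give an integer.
Subtree rooted at L contains: A, B, C, D, E, H, J, K, L, M
Count = 10

Answer: 10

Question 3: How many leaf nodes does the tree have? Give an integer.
Leaves (nodes with no children): B, C, D, F, H, M

Answer: 6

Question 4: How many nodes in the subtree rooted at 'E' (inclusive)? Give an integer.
Answer: 4

Derivation:
Subtree rooted at E contains: B, E, H, J
Count = 4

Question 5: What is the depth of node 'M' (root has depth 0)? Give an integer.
Answer: 4

Derivation:
Path from root to M: G -> L -> A -> K -> M
Depth = number of edges = 4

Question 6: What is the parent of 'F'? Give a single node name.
Answer: G

Derivation:
Scan adjacency: F appears as child of G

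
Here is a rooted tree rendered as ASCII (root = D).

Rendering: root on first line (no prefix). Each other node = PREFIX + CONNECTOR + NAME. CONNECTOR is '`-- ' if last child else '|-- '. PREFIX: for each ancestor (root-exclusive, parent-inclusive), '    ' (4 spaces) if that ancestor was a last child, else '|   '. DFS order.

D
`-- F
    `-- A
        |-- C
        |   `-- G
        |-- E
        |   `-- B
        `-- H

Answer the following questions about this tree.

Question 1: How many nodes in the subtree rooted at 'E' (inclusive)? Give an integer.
Answer: 2

Derivation:
Subtree rooted at E contains: B, E
Count = 2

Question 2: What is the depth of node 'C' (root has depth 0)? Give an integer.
Answer: 3

Derivation:
Path from root to C: D -> F -> A -> C
Depth = number of edges = 3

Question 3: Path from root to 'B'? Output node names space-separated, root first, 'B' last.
Walk down from root: D -> F -> A -> E -> B

Answer: D F A E B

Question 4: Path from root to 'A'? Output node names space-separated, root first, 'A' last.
Answer: D F A

Derivation:
Walk down from root: D -> F -> A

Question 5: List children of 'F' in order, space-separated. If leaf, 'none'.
Answer: A

Derivation:
Node F's children (from adjacency): A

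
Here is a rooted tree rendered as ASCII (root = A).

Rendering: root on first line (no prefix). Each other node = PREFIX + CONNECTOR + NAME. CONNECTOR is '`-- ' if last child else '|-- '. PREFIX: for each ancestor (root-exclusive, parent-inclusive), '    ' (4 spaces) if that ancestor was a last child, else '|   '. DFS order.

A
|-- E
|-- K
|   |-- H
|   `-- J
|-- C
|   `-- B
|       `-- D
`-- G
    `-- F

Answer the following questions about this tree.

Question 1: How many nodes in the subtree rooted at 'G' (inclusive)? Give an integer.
Subtree rooted at G contains: F, G
Count = 2

Answer: 2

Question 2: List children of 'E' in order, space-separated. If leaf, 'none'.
Answer: none

Derivation:
Node E's children (from adjacency): (leaf)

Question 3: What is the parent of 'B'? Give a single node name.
Scan adjacency: B appears as child of C

Answer: C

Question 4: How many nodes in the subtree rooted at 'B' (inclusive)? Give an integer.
Subtree rooted at B contains: B, D
Count = 2

Answer: 2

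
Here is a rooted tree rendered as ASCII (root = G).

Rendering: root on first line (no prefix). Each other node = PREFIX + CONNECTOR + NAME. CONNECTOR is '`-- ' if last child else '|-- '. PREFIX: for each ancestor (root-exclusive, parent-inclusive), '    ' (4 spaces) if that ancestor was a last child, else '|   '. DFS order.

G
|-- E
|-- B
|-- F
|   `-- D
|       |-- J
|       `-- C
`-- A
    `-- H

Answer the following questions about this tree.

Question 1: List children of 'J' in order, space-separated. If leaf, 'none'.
Node J's children (from adjacency): (leaf)

Answer: none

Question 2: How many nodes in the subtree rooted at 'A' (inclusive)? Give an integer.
Subtree rooted at A contains: A, H
Count = 2

Answer: 2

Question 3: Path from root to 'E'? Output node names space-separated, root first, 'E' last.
Answer: G E

Derivation:
Walk down from root: G -> E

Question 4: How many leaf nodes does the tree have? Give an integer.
Leaves (nodes with no children): B, C, E, H, J

Answer: 5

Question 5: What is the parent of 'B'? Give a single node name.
Scan adjacency: B appears as child of G

Answer: G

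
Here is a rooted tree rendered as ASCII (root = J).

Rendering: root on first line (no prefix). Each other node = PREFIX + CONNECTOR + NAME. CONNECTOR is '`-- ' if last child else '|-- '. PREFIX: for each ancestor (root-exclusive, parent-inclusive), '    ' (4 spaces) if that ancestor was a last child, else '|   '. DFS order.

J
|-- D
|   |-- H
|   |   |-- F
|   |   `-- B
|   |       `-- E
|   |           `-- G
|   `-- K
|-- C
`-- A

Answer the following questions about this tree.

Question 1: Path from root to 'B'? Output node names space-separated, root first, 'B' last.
Answer: J D H B

Derivation:
Walk down from root: J -> D -> H -> B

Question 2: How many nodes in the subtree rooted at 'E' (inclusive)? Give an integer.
Subtree rooted at E contains: E, G
Count = 2

Answer: 2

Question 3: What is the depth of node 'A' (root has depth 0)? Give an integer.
Path from root to A: J -> A
Depth = number of edges = 1

Answer: 1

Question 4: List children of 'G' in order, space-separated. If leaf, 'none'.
Node G's children (from adjacency): (leaf)

Answer: none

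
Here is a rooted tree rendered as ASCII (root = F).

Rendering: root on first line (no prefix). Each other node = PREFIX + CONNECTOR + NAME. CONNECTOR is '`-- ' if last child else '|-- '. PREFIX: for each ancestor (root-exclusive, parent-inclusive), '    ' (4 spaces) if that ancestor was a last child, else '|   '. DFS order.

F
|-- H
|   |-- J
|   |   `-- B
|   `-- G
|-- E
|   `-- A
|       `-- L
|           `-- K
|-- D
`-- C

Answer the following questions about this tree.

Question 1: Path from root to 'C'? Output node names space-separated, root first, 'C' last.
Answer: F C

Derivation:
Walk down from root: F -> C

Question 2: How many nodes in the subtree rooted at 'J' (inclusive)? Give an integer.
Answer: 2

Derivation:
Subtree rooted at J contains: B, J
Count = 2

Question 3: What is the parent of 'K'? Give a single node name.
Scan adjacency: K appears as child of L

Answer: L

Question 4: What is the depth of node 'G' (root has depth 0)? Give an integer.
Path from root to G: F -> H -> G
Depth = number of edges = 2

Answer: 2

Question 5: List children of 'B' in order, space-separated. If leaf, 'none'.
Answer: none

Derivation:
Node B's children (from adjacency): (leaf)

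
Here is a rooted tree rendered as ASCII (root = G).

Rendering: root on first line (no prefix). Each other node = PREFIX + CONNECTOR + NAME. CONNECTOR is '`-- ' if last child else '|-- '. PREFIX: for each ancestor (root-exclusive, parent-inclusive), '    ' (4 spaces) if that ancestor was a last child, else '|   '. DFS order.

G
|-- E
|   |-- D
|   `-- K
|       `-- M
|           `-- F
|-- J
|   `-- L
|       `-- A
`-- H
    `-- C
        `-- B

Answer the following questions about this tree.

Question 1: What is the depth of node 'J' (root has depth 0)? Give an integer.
Path from root to J: G -> J
Depth = number of edges = 1

Answer: 1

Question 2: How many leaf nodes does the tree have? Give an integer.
Leaves (nodes with no children): A, B, D, F

Answer: 4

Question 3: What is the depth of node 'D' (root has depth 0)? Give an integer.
Path from root to D: G -> E -> D
Depth = number of edges = 2

Answer: 2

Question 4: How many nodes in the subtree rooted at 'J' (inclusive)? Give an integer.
Subtree rooted at J contains: A, J, L
Count = 3

Answer: 3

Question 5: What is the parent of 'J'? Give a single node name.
Answer: G

Derivation:
Scan adjacency: J appears as child of G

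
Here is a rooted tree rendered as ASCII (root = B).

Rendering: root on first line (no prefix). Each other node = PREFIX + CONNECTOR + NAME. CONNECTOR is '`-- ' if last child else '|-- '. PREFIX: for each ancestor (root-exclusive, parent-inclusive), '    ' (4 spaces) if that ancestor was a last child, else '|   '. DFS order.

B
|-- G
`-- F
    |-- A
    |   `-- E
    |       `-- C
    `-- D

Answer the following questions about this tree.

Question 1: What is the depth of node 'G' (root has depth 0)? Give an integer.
Answer: 1

Derivation:
Path from root to G: B -> G
Depth = number of edges = 1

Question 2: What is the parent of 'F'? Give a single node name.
Scan adjacency: F appears as child of B

Answer: B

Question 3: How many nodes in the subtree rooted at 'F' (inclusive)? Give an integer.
Answer: 5

Derivation:
Subtree rooted at F contains: A, C, D, E, F
Count = 5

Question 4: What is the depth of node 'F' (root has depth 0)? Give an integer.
Answer: 1

Derivation:
Path from root to F: B -> F
Depth = number of edges = 1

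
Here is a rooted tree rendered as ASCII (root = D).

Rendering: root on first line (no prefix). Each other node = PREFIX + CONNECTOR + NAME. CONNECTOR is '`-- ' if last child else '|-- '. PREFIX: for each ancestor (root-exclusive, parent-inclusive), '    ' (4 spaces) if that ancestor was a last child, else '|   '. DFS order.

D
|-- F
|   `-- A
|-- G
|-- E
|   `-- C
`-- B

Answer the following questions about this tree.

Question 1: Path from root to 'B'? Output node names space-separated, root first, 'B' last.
Walk down from root: D -> B

Answer: D B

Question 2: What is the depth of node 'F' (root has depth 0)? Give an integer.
Path from root to F: D -> F
Depth = number of edges = 1

Answer: 1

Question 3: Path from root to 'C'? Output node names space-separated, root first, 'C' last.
Walk down from root: D -> E -> C

Answer: D E C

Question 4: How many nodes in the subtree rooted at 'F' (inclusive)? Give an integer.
Answer: 2

Derivation:
Subtree rooted at F contains: A, F
Count = 2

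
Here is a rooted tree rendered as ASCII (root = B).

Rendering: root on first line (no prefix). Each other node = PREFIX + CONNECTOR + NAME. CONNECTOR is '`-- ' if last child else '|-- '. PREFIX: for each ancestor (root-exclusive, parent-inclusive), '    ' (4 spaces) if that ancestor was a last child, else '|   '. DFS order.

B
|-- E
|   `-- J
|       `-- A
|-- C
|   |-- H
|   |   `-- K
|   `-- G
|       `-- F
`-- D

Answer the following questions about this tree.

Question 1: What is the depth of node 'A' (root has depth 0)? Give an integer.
Answer: 3

Derivation:
Path from root to A: B -> E -> J -> A
Depth = number of edges = 3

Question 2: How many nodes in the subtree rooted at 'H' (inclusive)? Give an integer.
Subtree rooted at H contains: H, K
Count = 2

Answer: 2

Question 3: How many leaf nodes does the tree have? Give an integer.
Leaves (nodes with no children): A, D, F, K

Answer: 4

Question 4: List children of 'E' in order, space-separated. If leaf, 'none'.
Answer: J

Derivation:
Node E's children (from adjacency): J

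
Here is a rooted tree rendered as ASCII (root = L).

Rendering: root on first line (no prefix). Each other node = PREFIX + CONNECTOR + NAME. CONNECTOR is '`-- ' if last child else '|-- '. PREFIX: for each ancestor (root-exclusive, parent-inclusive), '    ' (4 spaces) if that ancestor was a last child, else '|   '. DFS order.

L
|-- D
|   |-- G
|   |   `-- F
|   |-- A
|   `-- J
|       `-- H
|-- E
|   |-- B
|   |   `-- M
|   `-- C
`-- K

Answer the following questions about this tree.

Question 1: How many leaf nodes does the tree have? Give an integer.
Leaves (nodes with no children): A, C, F, H, K, M

Answer: 6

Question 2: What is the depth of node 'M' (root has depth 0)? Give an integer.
Answer: 3

Derivation:
Path from root to M: L -> E -> B -> M
Depth = number of edges = 3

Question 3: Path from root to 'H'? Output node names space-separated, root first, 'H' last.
Answer: L D J H

Derivation:
Walk down from root: L -> D -> J -> H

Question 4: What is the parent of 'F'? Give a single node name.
Scan adjacency: F appears as child of G

Answer: G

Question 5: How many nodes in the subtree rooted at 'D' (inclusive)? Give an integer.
Subtree rooted at D contains: A, D, F, G, H, J
Count = 6

Answer: 6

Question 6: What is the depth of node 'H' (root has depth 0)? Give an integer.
Answer: 3

Derivation:
Path from root to H: L -> D -> J -> H
Depth = number of edges = 3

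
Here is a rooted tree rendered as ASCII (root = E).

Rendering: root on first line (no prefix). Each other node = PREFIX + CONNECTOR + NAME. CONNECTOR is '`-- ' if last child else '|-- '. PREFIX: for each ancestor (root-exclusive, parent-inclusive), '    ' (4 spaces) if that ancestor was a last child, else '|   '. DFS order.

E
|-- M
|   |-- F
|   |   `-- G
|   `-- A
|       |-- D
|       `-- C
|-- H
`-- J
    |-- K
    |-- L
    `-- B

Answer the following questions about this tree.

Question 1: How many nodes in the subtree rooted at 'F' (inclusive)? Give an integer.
Subtree rooted at F contains: F, G
Count = 2

Answer: 2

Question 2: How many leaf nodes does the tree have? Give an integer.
Answer: 7

Derivation:
Leaves (nodes with no children): B, C, D, G, H, K, L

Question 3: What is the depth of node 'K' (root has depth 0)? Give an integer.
Answer: 2

Derivation:
Path from root to K: E -> J -> K
Depth = number of edges = 2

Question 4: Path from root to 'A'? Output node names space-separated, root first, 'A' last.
Answer: E M A

Derivation:
Walk down from root: E -> M -> A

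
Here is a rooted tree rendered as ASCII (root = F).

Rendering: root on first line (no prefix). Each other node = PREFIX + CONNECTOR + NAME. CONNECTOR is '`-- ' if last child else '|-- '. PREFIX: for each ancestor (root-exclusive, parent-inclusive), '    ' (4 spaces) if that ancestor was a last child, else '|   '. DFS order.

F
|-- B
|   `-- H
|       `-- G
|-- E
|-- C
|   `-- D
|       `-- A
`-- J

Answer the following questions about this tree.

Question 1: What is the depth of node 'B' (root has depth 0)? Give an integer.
Answer: 1

Derivation:
Path from root to B: F -> B
Depth = number of edges = 1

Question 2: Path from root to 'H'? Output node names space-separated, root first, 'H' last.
Answer: F B H

Derivation:
Walk down from root: F -> B -> H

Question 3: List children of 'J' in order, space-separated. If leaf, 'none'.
Node J's children (from adjacency): (leaf)

Answer: none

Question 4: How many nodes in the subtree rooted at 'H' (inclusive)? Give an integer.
Subtree rooted at H contains: G, H
Count = 2

Answer: 2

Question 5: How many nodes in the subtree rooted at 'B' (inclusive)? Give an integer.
Subtree rooted at B contains: B, G, H
Count = 3

Answer: 3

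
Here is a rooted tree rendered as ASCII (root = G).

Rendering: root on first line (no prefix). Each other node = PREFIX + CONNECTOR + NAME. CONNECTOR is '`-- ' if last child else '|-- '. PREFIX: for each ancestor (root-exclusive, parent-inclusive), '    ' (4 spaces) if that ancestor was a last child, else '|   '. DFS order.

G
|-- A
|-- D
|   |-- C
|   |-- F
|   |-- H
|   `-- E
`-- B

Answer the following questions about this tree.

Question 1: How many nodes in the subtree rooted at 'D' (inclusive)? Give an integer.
Subtree rooted at D contains: C, D, E, F, H
Count = 5

Answer: 5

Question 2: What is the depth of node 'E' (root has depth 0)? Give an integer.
Answer: 2

Derivation:
Path from root to E: G -> D -> E
Depth = number of edges = 2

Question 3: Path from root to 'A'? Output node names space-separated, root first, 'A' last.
Walk down from root: G -> A

Answer: G A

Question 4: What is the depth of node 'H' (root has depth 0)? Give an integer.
Answer: 2

Derivation:
Path from root to H: G -> D -> H
Depth = number of edges = 2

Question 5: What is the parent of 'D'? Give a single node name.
Answer: G

Derivation:
Scan adjacency: D appears as child of G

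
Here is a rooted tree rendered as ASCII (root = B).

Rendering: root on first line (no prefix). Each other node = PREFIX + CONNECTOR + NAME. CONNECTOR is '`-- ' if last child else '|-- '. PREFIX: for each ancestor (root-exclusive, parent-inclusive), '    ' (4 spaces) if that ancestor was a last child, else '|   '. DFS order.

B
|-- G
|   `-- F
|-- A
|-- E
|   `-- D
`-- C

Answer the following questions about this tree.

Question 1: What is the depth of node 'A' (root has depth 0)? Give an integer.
Answer: 1

Derivation:
Path from root to A: B -> A
Depth = number of edges = 1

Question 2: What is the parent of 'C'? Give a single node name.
Scan adjacency: C appears as child of B

Answer: B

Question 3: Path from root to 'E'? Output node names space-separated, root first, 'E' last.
Answer: B E

Derivation:
Walk down from root: B -> E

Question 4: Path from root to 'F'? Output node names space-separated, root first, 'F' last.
Walk down from root: B -> G -> F

Answer: B G F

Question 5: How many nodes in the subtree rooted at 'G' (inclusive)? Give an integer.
Subtree rooted at G contains: F, G
Count = 2

Answer: 2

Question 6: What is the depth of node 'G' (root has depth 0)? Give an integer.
Path from root to G: B -> G
Depth = number of edges = 1

Answer: 1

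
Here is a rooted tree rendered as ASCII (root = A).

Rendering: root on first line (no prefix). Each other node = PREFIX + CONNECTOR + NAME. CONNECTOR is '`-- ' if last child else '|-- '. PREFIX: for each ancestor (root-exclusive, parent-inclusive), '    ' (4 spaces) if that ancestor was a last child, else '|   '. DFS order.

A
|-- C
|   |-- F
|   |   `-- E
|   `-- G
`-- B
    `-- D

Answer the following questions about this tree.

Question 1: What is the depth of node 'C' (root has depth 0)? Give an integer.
Path from root to C: A -> C
Depth = number of edges = 1

Answer: 1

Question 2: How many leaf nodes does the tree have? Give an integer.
Leaves (nodes with no children): D, E, G

Answer: 3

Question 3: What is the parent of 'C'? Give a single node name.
Answer: A

Derivation:
Scan adjacency: C appears as child of A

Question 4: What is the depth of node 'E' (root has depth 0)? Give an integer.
Path from root to E: A -> C -> F -> E
Depth = number of edges = 3

Answer: 3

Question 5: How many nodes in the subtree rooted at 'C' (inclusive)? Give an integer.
Answer: 4

Derivation:
Subtree rooted at C contains: C, E, F, G
Count = 4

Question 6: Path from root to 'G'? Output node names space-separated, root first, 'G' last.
Walk down from root: A -> C -> G

Answer: A C G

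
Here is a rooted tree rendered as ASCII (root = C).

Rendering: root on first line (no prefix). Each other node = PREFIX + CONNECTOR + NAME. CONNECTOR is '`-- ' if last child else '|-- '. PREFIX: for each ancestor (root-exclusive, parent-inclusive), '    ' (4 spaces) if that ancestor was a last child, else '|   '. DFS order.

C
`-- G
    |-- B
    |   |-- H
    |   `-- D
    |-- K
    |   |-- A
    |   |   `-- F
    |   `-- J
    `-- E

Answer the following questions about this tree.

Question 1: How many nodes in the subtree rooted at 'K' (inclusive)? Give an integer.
Subtree rooted at K contains: A, F, J, K
Count = 4

Answer: 4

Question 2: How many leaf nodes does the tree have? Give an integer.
Answer: 5

Derivation:
Leaves (nodes with no children): D, E, F, H, J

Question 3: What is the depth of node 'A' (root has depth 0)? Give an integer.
Answer: 3

Derivation:
Path from root to A: C -> G -> K -> A
Depth = number of edges = 3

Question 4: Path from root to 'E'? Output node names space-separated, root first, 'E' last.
Answer: C G E

Derivation:
Walk down from root: C -> G -> E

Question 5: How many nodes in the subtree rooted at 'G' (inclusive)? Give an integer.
Answer: 9

Derivation:
Subtree rooted at G contains: A, B, D, E, F, G, H, J, K
Count = 9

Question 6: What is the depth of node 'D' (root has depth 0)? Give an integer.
Path from root to D: C -> G -> B -> D
Depth = number of edges = 3

Answer: 3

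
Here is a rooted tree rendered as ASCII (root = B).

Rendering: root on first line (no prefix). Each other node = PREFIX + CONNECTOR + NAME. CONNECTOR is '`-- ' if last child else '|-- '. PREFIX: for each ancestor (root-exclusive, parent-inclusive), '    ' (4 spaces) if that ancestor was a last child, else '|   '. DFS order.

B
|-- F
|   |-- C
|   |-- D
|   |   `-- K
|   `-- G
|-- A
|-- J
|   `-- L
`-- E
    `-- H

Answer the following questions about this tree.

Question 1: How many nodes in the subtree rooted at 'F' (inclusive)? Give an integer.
Subtree rooted at F contains: C, D, F, G, K
Count = 5

Answer: 5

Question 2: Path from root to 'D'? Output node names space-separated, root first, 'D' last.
Answer: B F D

Derivation:
Walk down from root: B -> F -> D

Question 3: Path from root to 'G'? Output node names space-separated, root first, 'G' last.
Answer: B F G

Derivation:
Walk down from root: B -> F -> G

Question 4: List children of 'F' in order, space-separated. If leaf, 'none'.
Answer: C D G

Derivation:
Node F's children (from adjacency): C, D, G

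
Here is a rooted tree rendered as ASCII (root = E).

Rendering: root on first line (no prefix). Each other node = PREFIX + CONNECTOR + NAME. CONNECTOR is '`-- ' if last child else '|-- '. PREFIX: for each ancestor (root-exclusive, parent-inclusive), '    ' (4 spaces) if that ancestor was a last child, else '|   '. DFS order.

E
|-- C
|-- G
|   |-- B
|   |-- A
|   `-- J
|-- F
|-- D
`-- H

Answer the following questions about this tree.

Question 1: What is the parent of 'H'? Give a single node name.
Scan adjacency: H appears as child of E

Answer: E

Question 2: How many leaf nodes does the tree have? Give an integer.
Leaves (nodes with no children): A, B, C, D, F, H, J

Answer: 7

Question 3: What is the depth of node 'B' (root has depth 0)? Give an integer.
Path from root to B: E -> G -> B
Depth = number of edges = 2

Answer: 2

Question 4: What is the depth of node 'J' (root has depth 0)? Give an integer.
Path from root to J: E -> G -> J
Depth = number of edges = 2

Answer: 2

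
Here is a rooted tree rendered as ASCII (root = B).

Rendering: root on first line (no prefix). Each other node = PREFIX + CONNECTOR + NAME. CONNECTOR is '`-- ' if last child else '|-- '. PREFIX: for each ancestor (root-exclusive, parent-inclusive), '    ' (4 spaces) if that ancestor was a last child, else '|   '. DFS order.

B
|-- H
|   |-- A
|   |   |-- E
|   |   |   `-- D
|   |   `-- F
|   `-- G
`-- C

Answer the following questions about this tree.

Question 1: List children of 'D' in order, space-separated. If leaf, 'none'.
Answer: none

Derivation:
Node D's children (from adjacency): (leaf)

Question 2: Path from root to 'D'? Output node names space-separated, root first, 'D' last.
Walk down from root: B -> H -> A -> E -> D

Answer: B H A E D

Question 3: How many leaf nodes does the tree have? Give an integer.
Leaves (nodes with no children): C, D, F, G

Answer: 4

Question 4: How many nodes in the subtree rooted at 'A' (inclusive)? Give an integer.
Subtree rooted at A contains: A, D, E, F
Count = 4

Answer: 4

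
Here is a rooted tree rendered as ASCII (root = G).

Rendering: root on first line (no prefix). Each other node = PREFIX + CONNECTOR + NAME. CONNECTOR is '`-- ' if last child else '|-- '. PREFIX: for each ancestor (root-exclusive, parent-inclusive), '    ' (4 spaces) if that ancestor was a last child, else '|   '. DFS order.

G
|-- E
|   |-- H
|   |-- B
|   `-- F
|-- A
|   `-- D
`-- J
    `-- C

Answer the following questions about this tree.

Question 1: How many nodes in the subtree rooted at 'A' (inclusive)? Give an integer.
Subtree rooted at A contains: A, D
Count = 2

Answer: 2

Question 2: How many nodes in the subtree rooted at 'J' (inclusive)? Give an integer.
Subtree rooted at J contains: C, J
Count = 2

Answer: 2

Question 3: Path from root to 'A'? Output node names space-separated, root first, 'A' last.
Answer: G A

Derivation:
Walk down from root: G -> A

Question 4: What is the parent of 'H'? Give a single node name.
Scan adjacency: H appears as child of E

Answer: E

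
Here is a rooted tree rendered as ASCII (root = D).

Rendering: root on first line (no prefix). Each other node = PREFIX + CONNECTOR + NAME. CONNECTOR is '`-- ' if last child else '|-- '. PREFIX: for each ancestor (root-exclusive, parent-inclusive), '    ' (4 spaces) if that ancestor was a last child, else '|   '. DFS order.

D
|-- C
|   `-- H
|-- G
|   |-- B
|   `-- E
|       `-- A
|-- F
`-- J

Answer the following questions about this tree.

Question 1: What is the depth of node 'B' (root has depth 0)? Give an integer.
Path from root to B: D -> G -> B
Depth = number of edges = 2

Answer: 2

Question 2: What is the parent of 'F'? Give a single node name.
Scan adjacency: F appears as child of D

Answer: D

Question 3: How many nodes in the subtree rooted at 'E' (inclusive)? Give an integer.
Answer: 2

Derivation:
Subtree rooted at E contains: A, E
Count = 2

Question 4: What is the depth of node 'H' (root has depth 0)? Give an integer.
Path from root to H: D -> C -> H
Depth = number of edges = 2

Answer: 2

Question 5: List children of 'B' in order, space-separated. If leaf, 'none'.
Node B's children (from adjacency): (leaf)

Answer: none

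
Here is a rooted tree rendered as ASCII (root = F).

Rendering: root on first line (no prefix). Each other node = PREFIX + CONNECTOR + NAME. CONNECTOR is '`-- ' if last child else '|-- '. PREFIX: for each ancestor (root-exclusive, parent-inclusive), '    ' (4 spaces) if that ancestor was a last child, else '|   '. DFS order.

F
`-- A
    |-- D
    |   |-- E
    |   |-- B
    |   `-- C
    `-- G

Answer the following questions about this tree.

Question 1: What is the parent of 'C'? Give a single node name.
Scan adjacency: C appears as child of D

Answer: D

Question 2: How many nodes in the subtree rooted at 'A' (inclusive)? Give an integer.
Subtree rooted at A contains: A, B, C, D, E, G
Count = 6

Answer: 6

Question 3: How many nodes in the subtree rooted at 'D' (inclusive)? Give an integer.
Answer: 4

Derivation:
Subtree rooted at D contains: B, C, D, E
Count = 4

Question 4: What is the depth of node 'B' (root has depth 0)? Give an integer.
Path from root to B: F -> A -> D -> B
Depth = number of edges = 3

Answer: 3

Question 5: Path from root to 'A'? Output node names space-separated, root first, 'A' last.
Answer: F A

Derivation:
Walk down from root: F -> A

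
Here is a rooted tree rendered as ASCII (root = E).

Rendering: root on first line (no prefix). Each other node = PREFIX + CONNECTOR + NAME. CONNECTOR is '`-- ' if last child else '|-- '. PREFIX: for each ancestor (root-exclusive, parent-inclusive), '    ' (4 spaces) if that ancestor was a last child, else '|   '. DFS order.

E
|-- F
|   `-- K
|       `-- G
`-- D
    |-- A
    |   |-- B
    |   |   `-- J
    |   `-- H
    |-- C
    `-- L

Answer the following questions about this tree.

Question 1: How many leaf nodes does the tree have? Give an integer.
Leaves (nodes with no children): C, G, H, J, L

Answer: 5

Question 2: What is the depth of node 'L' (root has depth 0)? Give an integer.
Answer: 2

Derivation:
Path from root to L: E -> D -> L
Depth = number of edges = 2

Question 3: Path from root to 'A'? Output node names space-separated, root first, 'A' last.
Walk down from root: E -> D -> A

Answer: E D A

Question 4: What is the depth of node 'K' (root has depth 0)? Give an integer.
Path from root to K: E -> F -> K
Depth = number of edges = 2

Answer: 2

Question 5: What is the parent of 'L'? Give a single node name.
Answer: D

Derivation:
Scan adjacency: L appears as child of D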